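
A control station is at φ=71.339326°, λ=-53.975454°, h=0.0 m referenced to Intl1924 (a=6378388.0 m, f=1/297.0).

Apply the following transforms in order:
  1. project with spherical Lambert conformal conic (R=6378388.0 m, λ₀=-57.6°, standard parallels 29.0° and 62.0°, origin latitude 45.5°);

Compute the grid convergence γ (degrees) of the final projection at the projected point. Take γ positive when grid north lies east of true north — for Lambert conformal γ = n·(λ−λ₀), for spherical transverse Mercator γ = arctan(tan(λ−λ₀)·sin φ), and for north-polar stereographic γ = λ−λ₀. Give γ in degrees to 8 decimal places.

start: φ=71.339326°, λ=-53.975454°, h=0.000 m
→ into lcc (λ₀=-57.6°): φ=71.33932600°, λ−λ₀=3.62454600°
convergence γ = 2.62305213°

2.62305213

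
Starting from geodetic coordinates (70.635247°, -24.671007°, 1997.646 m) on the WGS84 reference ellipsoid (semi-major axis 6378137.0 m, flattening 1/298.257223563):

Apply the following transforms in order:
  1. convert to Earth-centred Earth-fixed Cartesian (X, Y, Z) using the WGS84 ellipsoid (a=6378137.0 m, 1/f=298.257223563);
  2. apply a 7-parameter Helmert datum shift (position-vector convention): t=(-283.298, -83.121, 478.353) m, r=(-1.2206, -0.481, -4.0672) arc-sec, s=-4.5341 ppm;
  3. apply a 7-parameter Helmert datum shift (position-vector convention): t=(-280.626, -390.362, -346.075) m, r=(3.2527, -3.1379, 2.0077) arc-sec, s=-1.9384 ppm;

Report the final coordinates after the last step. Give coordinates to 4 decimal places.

X=1927484.3473 m, Y=-886225.5800 m, Z=5996913.1544 m

start: φ=70.635247°, λ=-24.671007°, h=1997.646 m
→ ECEF (a=6378137.000, f=1/298.257223563): X=1928174.8133, Y=-885679.4873, Z=5996794.5938
→ Helmert 7p (PV): X=1927851.3245, Y=-885761.1261, Z=5997255.4942
→ Helmert 7p (PV): X=1927484.3473, Y=-886225.5800, Z=5996913.1544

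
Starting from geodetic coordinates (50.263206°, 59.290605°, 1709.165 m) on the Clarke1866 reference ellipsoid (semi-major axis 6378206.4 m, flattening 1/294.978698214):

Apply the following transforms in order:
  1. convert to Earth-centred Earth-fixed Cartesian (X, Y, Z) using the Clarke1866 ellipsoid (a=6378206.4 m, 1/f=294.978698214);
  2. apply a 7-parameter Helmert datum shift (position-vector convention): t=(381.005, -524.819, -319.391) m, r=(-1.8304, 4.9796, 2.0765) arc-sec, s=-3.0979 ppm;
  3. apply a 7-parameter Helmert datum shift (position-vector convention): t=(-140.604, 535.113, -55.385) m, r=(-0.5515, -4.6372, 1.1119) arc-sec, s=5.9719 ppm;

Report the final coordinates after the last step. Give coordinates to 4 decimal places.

X=2087171.6389 m, Y=3513656.9968 m, Z=4882261.5024 m

start: φ=50.263206°, λ=59.290605°, h=1709.165 m
→ ECEF (a=6378206.400, f=1/294.978698214): X=2086971.4328, Y=3513547.9625, Z=4882666.2741
→ Helmert 7p (PV): X=2087428.4771, Y=3513076.5975, Z=4882250.1948
→ Helmert 7p (PV): X=2087171.6389, Y=3513656.9968, Z=4882261.5024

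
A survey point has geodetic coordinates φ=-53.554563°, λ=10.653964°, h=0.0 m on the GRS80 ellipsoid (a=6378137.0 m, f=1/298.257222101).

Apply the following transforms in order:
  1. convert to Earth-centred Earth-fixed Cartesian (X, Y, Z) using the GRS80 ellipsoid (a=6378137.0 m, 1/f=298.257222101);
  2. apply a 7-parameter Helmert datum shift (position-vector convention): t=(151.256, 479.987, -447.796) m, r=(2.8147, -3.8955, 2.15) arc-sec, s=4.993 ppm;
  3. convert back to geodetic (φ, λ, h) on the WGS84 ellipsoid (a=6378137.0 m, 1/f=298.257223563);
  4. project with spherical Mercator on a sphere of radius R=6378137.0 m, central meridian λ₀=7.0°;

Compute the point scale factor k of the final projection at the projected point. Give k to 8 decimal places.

1.68331897

start: φ=-53.554563°, λ=10.653964°, h=0.000 m
→ ECEF (a=6378137.000, f=1/298.257222101): X=3731752.8392, Y=702017.0509, Z=-5107447.2847
→ Helmert 7p (PV): X=3732011.8696, Y=702609.1380, Z=-5107840.5244
→ geod (Bowring, a=6378137.000): φ=-53.55403063°, λ=10.66202058°, h=532.6073 m
→ into merc (λ₀=7.0°): φ=-53.55403063°, λ−λ₀=3.66202058°
scale k = 1.68331897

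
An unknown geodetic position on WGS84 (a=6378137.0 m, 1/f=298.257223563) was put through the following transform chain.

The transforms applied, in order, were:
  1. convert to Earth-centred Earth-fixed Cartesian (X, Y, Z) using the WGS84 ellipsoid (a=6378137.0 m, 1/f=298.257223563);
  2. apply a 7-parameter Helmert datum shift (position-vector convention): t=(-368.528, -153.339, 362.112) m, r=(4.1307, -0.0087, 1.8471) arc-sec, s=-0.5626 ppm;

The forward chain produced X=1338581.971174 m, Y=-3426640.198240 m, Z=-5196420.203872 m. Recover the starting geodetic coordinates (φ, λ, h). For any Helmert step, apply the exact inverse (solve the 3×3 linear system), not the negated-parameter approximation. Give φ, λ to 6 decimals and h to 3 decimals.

φ=-54.885434°, λ=-68.657297°, h=3250.418 m

start: X=1338581.9712, Y=-3426640.1982, Z=-5196420.2039 m
→ Helmert⁻¹: X=1338920.3481, Y=-3426604.8475, Z=-5196716.6742
→ geod (Bowring, a=6378137.000): φ=-54.88543400°, λ=-68.65729700°, h=3250.4180 m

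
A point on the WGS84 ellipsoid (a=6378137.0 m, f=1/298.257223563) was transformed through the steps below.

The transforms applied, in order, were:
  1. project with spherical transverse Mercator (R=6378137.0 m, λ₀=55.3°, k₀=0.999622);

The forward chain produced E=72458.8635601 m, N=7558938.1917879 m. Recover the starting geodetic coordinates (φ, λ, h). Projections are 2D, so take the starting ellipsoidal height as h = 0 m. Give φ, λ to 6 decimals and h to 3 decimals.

φ=67.919651°, λ=57.032416°, h=0.000 m

start: E=72458.8636, N=7558938.1918 m
→ tm⁻¹: φ=67.91965100°, λ=57.03241600°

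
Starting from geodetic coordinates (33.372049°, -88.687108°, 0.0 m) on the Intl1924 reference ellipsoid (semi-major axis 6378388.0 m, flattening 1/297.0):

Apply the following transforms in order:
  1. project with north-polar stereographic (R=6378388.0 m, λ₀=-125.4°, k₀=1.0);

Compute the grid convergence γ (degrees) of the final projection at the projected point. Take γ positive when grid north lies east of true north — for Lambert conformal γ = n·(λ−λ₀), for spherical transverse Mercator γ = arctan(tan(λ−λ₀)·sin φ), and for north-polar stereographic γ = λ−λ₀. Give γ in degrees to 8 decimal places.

36.71289200

start: φ=33.372049°, λ=-88.687108°, h=0.000 m
→ into stereo (λ₀=-125.4°): φ=33.37204900°, λ−λ₀=36.71289200°
convergence γ = 36.71289200°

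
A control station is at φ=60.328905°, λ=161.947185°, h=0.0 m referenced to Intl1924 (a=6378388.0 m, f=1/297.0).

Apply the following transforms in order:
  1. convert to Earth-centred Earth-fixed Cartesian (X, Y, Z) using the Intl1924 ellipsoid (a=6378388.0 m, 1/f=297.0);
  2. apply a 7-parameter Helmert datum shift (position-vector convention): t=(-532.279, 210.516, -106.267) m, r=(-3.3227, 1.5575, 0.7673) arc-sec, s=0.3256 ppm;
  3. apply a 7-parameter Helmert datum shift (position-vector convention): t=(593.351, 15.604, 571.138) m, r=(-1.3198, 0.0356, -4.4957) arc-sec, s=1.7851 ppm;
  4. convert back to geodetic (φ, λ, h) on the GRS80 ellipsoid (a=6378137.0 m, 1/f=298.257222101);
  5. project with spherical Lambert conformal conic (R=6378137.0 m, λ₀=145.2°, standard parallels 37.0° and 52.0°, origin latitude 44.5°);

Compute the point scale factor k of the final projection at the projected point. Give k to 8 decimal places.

1.03427643

start: φ=60.328905°, λ=161.947185°, h=0.000 m
→ ECEF (a=6378388.000, f=1/297.0): X=-3009642.8804, Y=980960.3340, Z=5518827.6626
→ Helmert 7p (PV): X=-3010138.1160, Y=981248.8759, Z=5518730.1161
→ Helmert 7p (PV): X=-3009527.7987, Y=981367.1520, Z=5519305.3465
→ geod (Bowring, a=6378137.000): φ=60.33019046°, λ=161.93953853°, h=605.3882 m
→ into lcc (λ₀=145.2°): φ=60.33019046°, λ−λ₀=16.73953853°
scale k = 1.03427643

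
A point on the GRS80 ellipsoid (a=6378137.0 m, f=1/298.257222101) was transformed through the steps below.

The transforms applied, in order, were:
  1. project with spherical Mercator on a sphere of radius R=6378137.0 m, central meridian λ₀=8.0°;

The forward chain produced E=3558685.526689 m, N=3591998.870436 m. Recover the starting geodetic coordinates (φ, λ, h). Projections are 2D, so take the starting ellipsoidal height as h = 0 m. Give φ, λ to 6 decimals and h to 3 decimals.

start: E=3558685.5267, N=3591998.8704 m
→ merc⁻¹: φ=30.68570500°, λ=39.96821600°

φ=30.685705°, λ=39.968216°, h=0.000 m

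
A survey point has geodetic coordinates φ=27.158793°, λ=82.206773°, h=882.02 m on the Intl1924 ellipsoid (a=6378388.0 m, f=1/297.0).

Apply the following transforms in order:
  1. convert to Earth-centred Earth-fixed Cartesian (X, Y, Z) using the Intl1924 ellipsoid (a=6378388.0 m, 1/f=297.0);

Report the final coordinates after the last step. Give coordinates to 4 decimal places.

X=770185.8807 m, Y=5627441.3617 m, Z=2894324.3732 m

start: φ=27.158793°, λ=82.206773°, h=882.020 m
→ ECEF (a=6378388.000, f=1/297.0): X=770185.8807, Y=5627441.3617, Z=2894324.3732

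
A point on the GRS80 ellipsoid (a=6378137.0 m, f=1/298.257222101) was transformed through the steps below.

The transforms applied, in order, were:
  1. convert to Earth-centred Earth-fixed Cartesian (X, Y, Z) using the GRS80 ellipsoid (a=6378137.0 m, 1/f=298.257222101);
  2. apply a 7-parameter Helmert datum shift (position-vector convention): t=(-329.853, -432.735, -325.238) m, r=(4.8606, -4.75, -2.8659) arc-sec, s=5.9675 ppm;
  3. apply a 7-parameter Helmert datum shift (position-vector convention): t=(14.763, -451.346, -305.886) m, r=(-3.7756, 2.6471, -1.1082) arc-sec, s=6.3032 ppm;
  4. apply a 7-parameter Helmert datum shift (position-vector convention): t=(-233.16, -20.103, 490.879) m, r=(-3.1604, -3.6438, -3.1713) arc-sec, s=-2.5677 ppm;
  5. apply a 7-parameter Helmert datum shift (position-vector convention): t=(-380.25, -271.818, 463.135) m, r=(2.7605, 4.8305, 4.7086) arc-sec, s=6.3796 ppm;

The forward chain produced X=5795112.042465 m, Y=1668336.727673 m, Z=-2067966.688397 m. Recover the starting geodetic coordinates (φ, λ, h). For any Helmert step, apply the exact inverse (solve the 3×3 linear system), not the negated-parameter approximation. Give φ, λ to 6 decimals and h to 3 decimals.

start: X=5795112.0425, Y=1668336.7277, Z=-2067966.6884 m
→ Helmert⁻¹: X=5795541.8442, Y=1668437.9197, Z=-2068303.2315
→ Helmert⁻¹: X=5795727.6837, Y=1668583.1150, Z=-2068876.2417
→ Helmert⁻¹: X=5795693.9674, Y=1669092.9416, Z=-2068452.3860
→ Helmert⁻¹: X=5795918.4058, Y=1669547.5050, Z=-2068287.6214
→ geod (Bowring, a=6378137.000): φ=-19.04570500°, λ=16.06934900°, h=475.7700 m

φ=-19.045705°, λ=16.069349°, h=475.770 m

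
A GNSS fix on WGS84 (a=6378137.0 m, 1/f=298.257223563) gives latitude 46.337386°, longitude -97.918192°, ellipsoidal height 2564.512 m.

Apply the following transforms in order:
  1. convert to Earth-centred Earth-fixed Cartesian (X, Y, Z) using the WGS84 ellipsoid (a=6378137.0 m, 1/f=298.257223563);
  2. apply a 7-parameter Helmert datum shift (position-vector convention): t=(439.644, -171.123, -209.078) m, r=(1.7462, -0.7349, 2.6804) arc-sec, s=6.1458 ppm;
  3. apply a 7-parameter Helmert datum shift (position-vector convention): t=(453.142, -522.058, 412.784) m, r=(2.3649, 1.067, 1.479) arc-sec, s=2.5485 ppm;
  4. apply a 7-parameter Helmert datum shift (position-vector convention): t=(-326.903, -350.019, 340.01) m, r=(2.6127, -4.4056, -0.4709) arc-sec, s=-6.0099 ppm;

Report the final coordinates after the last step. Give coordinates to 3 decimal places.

start: φ=46.337386°, λ=-97.918192°, h=2564.512 m
→ ECEF (a=6378137.000, f=1/298.257223563): X=-607935.7835, Y=-4370962.5380, Z=4593074.2628
→ Helmert 7p (PV): X=-607459.4397, Y=-4371207.3085, Z=4592854.2429
→ Helmert 7p (PV): X=-606952.7437, Y=-4371797.5211, Z=4593231.7566
→ Helmert 7p (PV): X=-607384.0857, Y=-4372178.0613, Z=4593475.8219

X=-607384.086 m, Y=-4372178.061 m, Z=4593475.822 m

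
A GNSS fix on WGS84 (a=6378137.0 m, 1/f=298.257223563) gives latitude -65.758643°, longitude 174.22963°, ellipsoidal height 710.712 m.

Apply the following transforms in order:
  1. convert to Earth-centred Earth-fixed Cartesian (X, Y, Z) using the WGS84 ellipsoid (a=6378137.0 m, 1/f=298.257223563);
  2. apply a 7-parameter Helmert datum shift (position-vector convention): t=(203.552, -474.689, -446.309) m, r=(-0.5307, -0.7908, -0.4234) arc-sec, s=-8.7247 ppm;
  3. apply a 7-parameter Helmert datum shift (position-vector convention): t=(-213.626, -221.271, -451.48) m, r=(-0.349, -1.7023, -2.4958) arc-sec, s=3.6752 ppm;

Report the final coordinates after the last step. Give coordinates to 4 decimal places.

start: φ=-65.758643°, λ=174.229630°, h=710.712 m
→ ECEF (a=6378137.000, f=1/298.257223563): X=-2613045.8287, Y=264058.3319, Z=-5793597.4797
→ Helmert 7p (PV): X=-2612796.7247, Y=263571.7966, Z=-5794003.9388
→ Helmert 7p (PV): X=-2612968.9460, Y=263373.3056, Z=-5794498.7223

X=-2612968.9460 m, Y=263373.3056 m, Z=-5794498.7223 m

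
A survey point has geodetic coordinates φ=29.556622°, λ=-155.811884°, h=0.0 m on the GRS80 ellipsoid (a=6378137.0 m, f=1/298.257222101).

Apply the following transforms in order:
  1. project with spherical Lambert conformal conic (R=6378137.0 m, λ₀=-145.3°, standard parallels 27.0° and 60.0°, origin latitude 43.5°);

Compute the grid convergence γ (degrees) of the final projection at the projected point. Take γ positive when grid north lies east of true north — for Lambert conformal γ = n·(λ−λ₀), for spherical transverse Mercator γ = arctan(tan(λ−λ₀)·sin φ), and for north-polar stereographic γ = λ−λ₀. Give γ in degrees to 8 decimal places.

-7.34146768

start: φ=29.556622°, λ=-155.811884°, h=0.000 m
→ into lcc (λ₀=-145.3°): φ=29.55662200°, λ−λ₀=-10.51188400°
convergence γ = -7.34146768°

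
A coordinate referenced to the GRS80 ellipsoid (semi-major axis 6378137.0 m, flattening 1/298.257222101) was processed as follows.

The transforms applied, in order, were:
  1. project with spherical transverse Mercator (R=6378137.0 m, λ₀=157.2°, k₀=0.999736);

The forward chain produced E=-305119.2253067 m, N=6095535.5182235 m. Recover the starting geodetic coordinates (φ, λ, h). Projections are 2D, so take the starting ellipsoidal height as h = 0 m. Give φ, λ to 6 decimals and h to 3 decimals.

start: E=-305119.2253, N=6095535.5182 m
→ tm⁻¹: φ=54.67889200°, λ=152.45614600°

φ=54.678892°, λ=152.456146°, h=0.000 m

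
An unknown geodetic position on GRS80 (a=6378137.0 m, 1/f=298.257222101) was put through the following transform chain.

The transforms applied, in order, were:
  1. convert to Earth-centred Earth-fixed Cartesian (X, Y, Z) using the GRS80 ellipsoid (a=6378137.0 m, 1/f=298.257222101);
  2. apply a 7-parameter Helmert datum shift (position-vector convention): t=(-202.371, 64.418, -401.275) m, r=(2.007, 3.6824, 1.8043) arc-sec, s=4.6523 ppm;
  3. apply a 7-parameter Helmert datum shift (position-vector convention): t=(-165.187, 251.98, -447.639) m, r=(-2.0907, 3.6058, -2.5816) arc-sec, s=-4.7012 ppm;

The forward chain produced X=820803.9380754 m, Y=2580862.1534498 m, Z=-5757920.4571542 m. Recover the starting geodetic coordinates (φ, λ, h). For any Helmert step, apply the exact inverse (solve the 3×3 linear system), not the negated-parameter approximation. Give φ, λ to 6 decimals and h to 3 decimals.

φ=-64.955566°, λ=72.344216°, h=1575.457 m

start: X=820803.9381, Y=2580862.1534, Z=-5757920.4572 m
→ Helmert⁻¹: X=821041.3334, Y=2580690.9392, Z=-5757459.3745
→ Helmert⁻¹: X=821365.2362, Y=2580551.3133, Z=-5757041.7617
→ geod (Bowring, a=6378137.000): φ=-64.95556600°, λ=72.34421600°, h=1575.4570 m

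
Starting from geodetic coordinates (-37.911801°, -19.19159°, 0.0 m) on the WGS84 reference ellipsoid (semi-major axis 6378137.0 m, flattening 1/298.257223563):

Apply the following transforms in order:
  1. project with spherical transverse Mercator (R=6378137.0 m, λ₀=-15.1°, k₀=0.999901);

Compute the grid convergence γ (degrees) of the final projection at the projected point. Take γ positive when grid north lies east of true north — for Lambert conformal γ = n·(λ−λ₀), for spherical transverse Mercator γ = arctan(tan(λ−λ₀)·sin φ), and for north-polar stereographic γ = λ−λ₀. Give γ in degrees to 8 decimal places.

start: φ=-37.911801°, λ=-19.191590°, h=0.000 m
→ into tm (λ₀=-15.1°): φ=-37.91180100°, λ−λ₀=-4.09159000°
convergence γ = 2.51673059°

2.51673059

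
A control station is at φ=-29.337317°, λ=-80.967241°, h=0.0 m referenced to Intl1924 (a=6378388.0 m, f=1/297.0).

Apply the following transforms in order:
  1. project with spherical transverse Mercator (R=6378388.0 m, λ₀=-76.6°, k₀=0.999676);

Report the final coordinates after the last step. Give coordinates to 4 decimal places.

start: φ=-29.337317°, λ=-80.967241°, h=0.000 m
→ tm (R=6378388.0, λ₀=-76.6°): E=-423901.9308, N=-3272810.5992

E=-423901.9308 m, N=-3272810.5992 m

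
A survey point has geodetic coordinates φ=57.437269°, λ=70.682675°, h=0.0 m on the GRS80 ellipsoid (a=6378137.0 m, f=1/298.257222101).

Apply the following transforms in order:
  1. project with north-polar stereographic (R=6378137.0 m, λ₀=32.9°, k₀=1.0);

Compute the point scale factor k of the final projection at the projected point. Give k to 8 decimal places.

1.08530340

start: φ=57.437269°, λ=70.682675°, h=0.000 m
→ into stereo (λ₀=32.9°): φ=57.43726900°, λ−λ₀=37.78267500°
scale k = 1.08530340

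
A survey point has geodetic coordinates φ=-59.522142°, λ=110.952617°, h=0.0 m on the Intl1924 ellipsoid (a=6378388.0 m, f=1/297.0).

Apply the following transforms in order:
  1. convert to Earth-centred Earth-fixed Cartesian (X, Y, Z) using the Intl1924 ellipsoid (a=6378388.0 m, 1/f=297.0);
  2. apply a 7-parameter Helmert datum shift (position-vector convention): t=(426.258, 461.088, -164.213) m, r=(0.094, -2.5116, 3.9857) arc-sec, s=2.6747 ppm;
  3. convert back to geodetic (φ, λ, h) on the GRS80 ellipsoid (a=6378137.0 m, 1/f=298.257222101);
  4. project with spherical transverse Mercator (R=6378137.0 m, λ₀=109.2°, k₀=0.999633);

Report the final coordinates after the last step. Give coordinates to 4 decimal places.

E=98356.1013 m, N=-6624620.7212 m

start: φ=-59.522142°, λ=110.952617°, h=0.000 m
→ ECEF (a=6378388.000, f=1/297.0): X=-1159775.9663, Y=3028804.0090, Z=-5473783.8331
→ Helmert 7p (PV): X=-1159344.6846, Y=3029253.2820, Z=-5473975.4287
→ geod (Bowring, a=6378137.000): φ=-59.52024321°, λ=110.94266434°, h=482.9283 m
→ tm (R=6378137.0, λ₀=109.2°): E=98356.1013, N=-6624620.7212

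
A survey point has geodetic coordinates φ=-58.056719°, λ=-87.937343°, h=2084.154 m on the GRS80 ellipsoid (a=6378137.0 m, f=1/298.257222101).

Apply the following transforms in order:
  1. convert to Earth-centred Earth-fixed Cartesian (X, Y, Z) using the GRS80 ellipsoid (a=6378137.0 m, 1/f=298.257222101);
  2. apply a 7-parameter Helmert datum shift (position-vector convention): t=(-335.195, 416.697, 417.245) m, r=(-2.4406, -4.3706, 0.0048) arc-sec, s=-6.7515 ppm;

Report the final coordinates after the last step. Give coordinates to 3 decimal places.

start: φ=-58.056719°, λ=-87.937343°, h=2084.154 m
→ ECEF (a=6378137.000, f=1/298.257222101): X=121791.2728, Y=-3381614.6248, Z=-5390851.2627
→ Helmert 7p (PV): X=121569.5617, Y=-3381238.8800, Z=-5390355.0285

X=121569.562 m, Y=-3381238.880 m, Z=-5390355.028 m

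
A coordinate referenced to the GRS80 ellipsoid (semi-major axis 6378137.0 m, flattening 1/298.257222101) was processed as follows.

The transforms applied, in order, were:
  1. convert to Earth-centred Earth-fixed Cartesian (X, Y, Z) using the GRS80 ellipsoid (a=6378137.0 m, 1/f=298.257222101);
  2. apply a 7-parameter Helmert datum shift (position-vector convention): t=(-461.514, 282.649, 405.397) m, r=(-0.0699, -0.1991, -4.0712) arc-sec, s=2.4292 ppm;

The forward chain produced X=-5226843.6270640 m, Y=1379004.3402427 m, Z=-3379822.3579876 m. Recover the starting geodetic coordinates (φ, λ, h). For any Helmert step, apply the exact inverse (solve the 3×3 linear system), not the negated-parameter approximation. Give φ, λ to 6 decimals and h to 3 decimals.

start: X=-5226843.6271, Y=1379004.3402, Z=-3379822.3580 m
→ Helmert⁻¹: X=-5226399.8907, Y=1378616.3303, Z=-3380214.0317
→ geod (Bowring, a=6378137.000): φ=-32.19368800°, λ=165.22314200°, h=2979.9850 m

φ=-32.193688°, λ=165.223142°, h=2979.985 m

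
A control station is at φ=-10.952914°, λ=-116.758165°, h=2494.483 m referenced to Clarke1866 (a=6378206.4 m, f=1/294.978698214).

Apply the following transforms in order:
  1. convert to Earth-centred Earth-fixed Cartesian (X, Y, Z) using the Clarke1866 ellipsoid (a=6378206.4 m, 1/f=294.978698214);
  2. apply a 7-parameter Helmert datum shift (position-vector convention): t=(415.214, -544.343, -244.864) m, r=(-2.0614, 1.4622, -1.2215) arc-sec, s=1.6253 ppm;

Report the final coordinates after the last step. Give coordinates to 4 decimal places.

start: φ=-10.952914°, λ=-116.758165°, h=2494.483 m
→ ECEF (a=6378206.400, f=1/294.978698214): X=-2820768.8961, Y=-5594319.2971, Z=-1204291.6910
→ Helmert 7p (PV): X=-2820399.9334, Y=-5594868.0636, Z=-1204462.6066

X=-2820399.9334 m, Y=-5594868.0636 m, Z=-1204462.6066 m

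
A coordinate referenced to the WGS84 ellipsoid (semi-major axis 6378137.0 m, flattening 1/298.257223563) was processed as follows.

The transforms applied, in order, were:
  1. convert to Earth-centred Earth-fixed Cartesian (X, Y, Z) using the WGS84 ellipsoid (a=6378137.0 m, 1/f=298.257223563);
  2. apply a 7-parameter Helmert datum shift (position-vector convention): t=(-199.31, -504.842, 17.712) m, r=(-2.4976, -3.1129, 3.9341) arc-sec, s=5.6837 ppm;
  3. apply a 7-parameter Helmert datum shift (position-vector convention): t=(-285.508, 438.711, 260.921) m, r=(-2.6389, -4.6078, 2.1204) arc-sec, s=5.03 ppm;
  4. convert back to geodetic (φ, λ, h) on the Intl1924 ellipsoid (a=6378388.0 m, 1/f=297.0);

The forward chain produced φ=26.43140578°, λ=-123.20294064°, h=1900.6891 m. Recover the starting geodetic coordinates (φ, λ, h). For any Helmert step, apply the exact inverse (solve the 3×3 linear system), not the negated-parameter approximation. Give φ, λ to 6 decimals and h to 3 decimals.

start: φ=26.431406°, λ=-123.202941°, h=1900.689 m
→ ECEF (a=6378388.000, f=1/297.0): X=-3130747.4516, Y=-4783747.7086, Z=2822826.0751
→ Helmert⁻¹: X=-3130432.3248, Y=-4784166.2856, Z=2822559.6808
→ Helmert⁻¹: X=-3130263.8648, Y=-4783608.7282, Z=2822515.2443
→ geod (Bowring, a=6378137.000): φ=26.42976900°, λ=-123.19964800°, h=1654.0190 m

φ=26.429769°, λ=-123.199648°, h=1654.019 m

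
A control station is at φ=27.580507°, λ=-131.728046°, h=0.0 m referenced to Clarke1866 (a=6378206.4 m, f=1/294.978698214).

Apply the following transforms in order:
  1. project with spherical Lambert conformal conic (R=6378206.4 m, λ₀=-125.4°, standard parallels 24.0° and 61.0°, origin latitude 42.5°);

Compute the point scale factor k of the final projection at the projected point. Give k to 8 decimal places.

0.98259036

start: φ=27.580507°, λ=-131.728046°, h=0.000 m
→ into lcc (λ₀=-125.4°): φ=27.58050700°, λ−λ₀=-6.32804600°
scale k = 0.98259036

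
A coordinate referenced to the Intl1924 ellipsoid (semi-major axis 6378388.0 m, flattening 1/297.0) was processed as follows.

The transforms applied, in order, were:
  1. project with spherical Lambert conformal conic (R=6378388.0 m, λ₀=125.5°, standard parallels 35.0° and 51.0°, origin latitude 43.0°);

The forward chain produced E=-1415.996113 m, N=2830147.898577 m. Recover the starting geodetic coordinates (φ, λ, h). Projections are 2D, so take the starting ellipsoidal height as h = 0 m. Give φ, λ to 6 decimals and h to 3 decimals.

φ=67.763146°, λ=125.469760°, h=0.000 m

start: E=-1415.9961, N=2830147.8986 m
→ lcc⁻¹: φ=67.76314600°, λ=125.46976000°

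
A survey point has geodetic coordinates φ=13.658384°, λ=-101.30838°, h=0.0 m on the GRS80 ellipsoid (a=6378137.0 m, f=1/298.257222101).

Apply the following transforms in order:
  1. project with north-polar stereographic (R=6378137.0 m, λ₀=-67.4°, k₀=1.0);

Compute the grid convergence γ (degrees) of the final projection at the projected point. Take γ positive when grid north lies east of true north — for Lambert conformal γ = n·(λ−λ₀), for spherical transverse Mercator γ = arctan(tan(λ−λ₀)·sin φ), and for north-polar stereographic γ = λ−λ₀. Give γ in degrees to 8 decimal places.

start: φ=13.658384°, λ=-101.308380°, h=0.000 m
→ into stereo (λ₀=-67.4°): φ=13.65838400°, λ−λ₀=-33.90838000°
convergence γ = -33.90838000°

-33.90838000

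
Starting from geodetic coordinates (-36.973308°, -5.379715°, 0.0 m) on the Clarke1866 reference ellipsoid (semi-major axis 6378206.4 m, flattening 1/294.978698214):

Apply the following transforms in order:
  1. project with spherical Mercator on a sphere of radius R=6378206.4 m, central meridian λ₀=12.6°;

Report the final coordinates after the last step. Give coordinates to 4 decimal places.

start: φ=-36.973308°, λ=-5.379715°, h=0.000 m
→ merc (R=6378206.4, λ₀=12.6°): E=-2001514.4965, N=-4435435.1805

E=-2001514.4965 m, N=-4435435.1805 m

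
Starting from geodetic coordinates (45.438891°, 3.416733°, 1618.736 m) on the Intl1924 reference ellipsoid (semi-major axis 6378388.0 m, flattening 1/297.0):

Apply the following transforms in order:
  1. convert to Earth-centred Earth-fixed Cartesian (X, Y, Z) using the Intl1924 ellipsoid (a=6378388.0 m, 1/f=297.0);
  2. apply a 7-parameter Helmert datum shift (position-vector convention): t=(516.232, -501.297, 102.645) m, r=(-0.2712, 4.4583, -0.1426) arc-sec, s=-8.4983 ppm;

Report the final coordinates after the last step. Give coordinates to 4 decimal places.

X=4476918.4897 m, Y=266754.9573 m, Z=4522908.4445 m

start: φ=45.438891°, λ=3.416733°, h=1618.736 m
→ ECEF (a=6378388.000, f=1/297.0): X=4476342.3542, Y=267255.6734, Z=4522941.3410
→ Helmert 7p (PV): X=4476918.4897, Y=266754.9573, Z=4522908.4445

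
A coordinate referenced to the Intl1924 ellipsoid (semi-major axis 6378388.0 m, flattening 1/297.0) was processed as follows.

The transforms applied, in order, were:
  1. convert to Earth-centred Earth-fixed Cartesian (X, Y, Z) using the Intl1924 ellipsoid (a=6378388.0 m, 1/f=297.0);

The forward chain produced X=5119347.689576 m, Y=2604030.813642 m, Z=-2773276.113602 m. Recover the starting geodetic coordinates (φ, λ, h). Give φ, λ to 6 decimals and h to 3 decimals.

start: X=5119347.6896, Y=2604030.8136, Z=-2773276.1136 m
→ geod (Bowring, a=6378388.000): φ=-25.92504300°, λ=26.96082800°, h=3757.5020 m

φ=-25.925043°, λ=26.960828°, h=3757.502 m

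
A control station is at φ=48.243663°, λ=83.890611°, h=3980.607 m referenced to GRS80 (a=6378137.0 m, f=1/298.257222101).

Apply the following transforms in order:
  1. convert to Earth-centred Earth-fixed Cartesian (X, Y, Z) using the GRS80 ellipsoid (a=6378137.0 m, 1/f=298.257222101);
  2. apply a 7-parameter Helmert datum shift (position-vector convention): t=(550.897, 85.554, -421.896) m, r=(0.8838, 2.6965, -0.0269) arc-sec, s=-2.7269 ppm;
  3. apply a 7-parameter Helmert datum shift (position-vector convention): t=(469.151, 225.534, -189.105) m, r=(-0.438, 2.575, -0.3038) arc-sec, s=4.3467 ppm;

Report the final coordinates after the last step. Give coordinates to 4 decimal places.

start: φ=48.243663°, λ=83.890611°, h=3980.607 m
→ ECEF (a=6378137.000, f=1/298.257222101): X=453187.0545, Y=4234011.4801, Z=4737932.0502
→ Helmert 7p (PV): X=453799.2067, Y=4234065.1283, Z=4737509.4516
→ Helmert 7p (PV): X=454335.7096, Y=4234318.4582, Z=4737326.2829

X=454335.7096 m, Y=4234318.4582 m, Z=4737326.2829 m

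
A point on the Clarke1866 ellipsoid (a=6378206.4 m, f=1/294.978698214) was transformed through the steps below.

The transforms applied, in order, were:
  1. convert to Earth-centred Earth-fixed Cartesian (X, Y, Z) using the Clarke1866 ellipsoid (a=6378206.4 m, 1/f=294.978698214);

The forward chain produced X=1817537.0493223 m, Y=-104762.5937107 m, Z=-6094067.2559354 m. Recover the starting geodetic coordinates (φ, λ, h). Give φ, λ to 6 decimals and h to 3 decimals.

φ=-73.473298°, λ=-3.298871°, h=1847.152 m

start: X=1817537.0493, Y=-104762.5937, Z=-6094067.2559 m
→ geod (Bowring, a=6378206.400): φ=-73.47329800°, λ=-3.29887100°, h=1847.1520 m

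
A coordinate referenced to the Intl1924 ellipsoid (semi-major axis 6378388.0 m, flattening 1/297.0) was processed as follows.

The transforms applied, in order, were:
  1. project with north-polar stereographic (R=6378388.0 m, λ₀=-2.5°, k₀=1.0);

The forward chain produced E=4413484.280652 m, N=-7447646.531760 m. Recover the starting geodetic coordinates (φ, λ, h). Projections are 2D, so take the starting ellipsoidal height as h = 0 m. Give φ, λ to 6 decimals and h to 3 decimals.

φ=21.675885°, λ=28.151033°, h=0.000 m

start: E=4413484.2807, N=-7447646.5318 m
→ stereo⁻¹: φ=21.67588500°, λ=28.15103300°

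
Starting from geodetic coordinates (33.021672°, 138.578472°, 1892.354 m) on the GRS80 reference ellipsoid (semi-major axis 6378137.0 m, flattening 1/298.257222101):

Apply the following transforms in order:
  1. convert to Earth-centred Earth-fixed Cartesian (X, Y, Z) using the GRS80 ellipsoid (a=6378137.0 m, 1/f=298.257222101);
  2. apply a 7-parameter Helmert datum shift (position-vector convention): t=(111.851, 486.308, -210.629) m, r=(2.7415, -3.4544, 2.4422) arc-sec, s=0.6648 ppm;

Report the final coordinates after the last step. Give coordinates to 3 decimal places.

start: φ=33.021672°, λ=138.578472°, h=1892.354 m
→ ECEF (a=6378137.000, f=1/298.257222101): X=-4015327.9482, Y=3542669.9962, Z=3457005.4097
→ Helmert 7p (PV): X=-4015318.6081, Y=3543065.1697, Z=3456776.9188

X=-4015318.608 m, Y=3543065.170 m, Z=3456776.919 m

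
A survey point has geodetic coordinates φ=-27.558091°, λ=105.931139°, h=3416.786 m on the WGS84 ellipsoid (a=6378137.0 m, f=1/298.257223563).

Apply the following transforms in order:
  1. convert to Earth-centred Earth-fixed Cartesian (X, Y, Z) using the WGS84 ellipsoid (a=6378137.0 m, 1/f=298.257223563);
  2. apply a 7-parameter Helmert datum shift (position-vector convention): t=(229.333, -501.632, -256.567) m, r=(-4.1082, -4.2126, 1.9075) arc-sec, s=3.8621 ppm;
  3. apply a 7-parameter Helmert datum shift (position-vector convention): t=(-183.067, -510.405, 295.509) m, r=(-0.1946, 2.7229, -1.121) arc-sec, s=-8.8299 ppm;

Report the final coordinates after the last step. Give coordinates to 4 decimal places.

start: φ=-27.558091°, λ=105.931139°, h=3416.786 m
→ ECEF (a=6378137.000, f=1/298.257223563): X=-1553998.9245, Y=5444124.2296, Z=-2934759.3926
→ Helmert 7p (PV): X=-1553766.0021, Y=5443570.8001, Z=-2935167.4634
→ Helmert 7p (PV): X=-1553944.5120, Y=5443018.0040, Z=-2934830.6618

X=-1553944.5120 m, Y=5443018.0040 m, Z=-2934830.6618 m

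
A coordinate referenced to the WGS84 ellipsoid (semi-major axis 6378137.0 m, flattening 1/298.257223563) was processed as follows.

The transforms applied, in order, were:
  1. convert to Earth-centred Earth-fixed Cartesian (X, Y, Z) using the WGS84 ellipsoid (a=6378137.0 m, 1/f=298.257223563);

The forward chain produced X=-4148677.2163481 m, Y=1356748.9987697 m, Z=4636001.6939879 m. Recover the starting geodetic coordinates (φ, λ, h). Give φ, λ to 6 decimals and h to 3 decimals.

φ=46.917253°, λ=161.890614°, h=705.747 m

start: X=-4148677.2163, Y=1356748.9988, Z=4636001.6940 m
→ geod (Bowring, a=6378137.000): φ=46.91725300°, λ=161.89061400°, h=705.7470 m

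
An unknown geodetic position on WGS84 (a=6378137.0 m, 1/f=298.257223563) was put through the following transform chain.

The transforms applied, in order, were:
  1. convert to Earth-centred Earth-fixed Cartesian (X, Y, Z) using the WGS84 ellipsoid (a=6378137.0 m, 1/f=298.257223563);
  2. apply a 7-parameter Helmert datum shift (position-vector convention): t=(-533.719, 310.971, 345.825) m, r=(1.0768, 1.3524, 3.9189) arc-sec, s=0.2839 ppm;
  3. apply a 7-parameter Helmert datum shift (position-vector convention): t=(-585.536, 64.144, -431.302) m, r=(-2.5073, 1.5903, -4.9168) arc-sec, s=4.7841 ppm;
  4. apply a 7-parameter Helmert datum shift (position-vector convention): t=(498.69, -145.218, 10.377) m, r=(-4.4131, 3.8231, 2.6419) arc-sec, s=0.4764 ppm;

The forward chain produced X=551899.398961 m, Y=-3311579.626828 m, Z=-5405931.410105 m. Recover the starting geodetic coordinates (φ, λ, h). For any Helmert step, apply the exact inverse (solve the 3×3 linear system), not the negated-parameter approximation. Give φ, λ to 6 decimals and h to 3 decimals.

start: X=551899.3990, Y=-3311579.6268, Z=-5405931.4101 m
→ Helmert⁻¹: X=551458.2336, Y=-3311324.2314, Z=-5405999.8373
→ Helmert⁻¹: X=552161.7379, Y=-3311293.6627, Z=-5405578.6687
→ Helmert⁻¹: X=552667.8253, Y=-3311642.4152, Z=-5405902.0470
→ geod (Bowring, a=6378137.000): φ=-58.32903800°, λ=-80.52543300°, h=978.7160 m

φ=-58.329038°, λ=-80.525433°, h=978.716 m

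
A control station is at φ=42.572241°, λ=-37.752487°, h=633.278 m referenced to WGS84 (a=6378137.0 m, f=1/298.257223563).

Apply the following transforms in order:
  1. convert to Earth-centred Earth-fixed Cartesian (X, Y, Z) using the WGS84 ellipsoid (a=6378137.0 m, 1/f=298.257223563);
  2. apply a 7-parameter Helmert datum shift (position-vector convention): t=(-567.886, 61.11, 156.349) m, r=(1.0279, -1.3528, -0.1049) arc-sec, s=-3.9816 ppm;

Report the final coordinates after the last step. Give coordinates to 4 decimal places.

start: φ=42.572241°, λ=-37.752487°, h=633.278 m
→ ECEF (a=6378137.000, f=1/298.257223563): X=3719830.3251, Y=-2880458.6441, Z=4293056.2371
→ Helmert 7p (PV): X=3719218.0072, Y=-2880409.3510, Z=4293205.5351

X=3719218.0072 m, Y=-2880409.3510 m, Z=4293205.5351 m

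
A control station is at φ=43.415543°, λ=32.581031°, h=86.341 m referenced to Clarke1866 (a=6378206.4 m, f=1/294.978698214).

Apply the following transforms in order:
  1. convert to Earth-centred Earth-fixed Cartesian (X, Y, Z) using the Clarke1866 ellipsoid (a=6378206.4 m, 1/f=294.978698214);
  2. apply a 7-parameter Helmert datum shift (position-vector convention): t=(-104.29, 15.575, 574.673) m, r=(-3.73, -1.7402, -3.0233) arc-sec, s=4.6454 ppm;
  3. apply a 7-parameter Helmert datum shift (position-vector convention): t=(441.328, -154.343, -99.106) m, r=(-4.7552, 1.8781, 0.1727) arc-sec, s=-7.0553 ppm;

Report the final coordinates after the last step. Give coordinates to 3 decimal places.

X=3910627.684 m, Y=2498874.187 m, Z=4361367.651 m

start: φ=43.415543°, λ=32.581031°, h=86.341 m
→ ECEF (a=6378206.400, f=1/294.978698214): X=3910262.6134, Y=2498893.6043, Z=4361008.0096
→ Helmert 7p (PV): X=3910176.3227, Y=2498942.3361, Z=4361590.7421
→ Helmert 7p (PV): X=3910627.6842, Y=2498874.1870, Z=4361367.6509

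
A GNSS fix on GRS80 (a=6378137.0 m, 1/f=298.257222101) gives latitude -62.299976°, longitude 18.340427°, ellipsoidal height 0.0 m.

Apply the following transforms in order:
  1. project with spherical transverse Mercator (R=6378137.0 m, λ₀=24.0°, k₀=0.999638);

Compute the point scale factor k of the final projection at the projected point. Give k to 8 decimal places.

start: φ=-62.299976°, λ=18.340427°, h=0.000 m
→ into tm (λ₀=24.0°): φ=-62.29997600°, λ−λ₀=-5.65957300°
scale k = 1.00069001

1.00069001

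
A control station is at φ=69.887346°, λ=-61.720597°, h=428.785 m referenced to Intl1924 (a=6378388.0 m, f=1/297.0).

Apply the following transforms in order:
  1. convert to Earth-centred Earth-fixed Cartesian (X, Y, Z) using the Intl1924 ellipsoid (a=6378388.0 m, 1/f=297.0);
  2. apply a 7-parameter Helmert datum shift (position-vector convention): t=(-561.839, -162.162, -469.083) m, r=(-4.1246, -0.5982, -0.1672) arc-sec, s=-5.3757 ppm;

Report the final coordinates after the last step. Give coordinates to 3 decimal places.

start: φ=69.887346°, λ=-61.720597°, h=428.785 m
→ ECEF (a=6378388.000, f=1/297.0): X=1042295.2459, Y=-1937420.5230, Z=5967272.3167
→ Helmert 7p (PV): X=1041708.9275, Y=-1937453.7902, Z=5966812.9199

X=1041708.927 m, Y=-1937453.790 m, Z=5966812.920 m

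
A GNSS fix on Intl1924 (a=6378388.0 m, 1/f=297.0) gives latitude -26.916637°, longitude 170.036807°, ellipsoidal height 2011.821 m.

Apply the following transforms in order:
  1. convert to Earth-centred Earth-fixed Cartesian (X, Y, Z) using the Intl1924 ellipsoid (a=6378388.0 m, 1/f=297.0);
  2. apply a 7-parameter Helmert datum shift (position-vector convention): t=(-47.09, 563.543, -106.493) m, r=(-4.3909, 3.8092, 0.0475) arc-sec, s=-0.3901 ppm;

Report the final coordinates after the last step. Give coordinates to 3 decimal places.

start: φ=-26.916637°, λ=170.036807°, h=2011.821 m
→ ECEF (a=6378388.000, f=1/297.0): X=-5607250.9352, Y=984995.9368, Z=-2870932.6972
→ Helmert 7p (PV): X=-5607349.0836, Y=985496.6888, Z=-2870955.4865

X=-5607349.084 m, Y=985496.689 m, Z=-2870955.486 m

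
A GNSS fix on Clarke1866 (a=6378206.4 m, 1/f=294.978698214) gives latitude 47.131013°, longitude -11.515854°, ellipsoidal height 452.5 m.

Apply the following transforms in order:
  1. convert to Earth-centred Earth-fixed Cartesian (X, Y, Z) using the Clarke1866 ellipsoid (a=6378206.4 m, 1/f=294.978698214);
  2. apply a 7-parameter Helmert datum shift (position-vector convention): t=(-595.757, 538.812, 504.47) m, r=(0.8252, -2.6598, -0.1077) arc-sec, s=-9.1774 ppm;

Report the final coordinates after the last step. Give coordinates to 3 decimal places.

X=4259254.427 m, Y=-867398.231 m, Z=4652326.678 m

start: φ=47.131013°, λ=-11.515854°, h=452.500 m
→ ECEF (a=6378206.400, f=1/294.978698214): X=4259949.7171, Y=-867924.1735, Z=4651813.4401
→ Helmert 7p (PV): X=4259254.4267, Y=-867398.2307, Z=4652326.6781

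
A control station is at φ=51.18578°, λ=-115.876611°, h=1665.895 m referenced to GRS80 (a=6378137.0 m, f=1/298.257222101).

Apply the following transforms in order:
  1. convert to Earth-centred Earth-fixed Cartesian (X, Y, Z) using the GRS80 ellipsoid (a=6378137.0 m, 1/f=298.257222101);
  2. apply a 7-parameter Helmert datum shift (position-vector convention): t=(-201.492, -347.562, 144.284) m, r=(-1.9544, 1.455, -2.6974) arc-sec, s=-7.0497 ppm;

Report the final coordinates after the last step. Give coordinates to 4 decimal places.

start: φ=51.185780°, λ=-115.876611°, h=1665.895 m
→ ECEF (a=6378137.000, f=1/298.257222101): X=-1748789.5758, Y=-3605234.7377, Z=4947823.4089
→ Helmert 7p (PV): X=-1748990.9841, Y=-3605487.1332, Z=4947979.3082

X=-1748990.9841 m, Y=-3605487.1332 m, Z=4947979.3082 m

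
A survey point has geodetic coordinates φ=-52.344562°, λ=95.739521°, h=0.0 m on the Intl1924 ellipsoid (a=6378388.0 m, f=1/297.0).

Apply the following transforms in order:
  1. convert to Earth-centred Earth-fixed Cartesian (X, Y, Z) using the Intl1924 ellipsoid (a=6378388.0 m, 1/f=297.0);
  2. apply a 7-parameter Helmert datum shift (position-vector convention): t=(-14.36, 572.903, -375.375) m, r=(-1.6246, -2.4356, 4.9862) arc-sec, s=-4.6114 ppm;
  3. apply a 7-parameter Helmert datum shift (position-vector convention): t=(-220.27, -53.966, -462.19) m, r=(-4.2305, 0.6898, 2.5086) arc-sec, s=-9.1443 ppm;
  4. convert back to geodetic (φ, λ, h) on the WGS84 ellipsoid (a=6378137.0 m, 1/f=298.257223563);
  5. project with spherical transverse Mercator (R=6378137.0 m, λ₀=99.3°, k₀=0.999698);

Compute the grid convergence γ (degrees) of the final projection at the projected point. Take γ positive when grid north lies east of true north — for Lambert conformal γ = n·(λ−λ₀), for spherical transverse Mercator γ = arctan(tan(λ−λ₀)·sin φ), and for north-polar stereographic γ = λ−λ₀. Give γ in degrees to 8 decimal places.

2.81680730

start: φ=-52.344562°, λ=95.739521°, h=0.000 m
→ ECEF (a=6378388.000, f=1/297.0): X=-390510.3755, Y=3885290.2859, Z=-5026415.9859
→ Helmert 7p (PV): X=-390557.5042, Y=3885796.2429, Z=-5026803.3947
→ Helmert 7p (PV): X=-390838.2723, Y=3885598.8950, Z=-5027298.0092
→ geod (Bowring, a=6378137.000): φ=-52.34619113°, λ=95.74385486°, h=1099.7302 m
→ into tm (λ₀=99.3°): φ=-52.34619113°, λ−λ₀=-3.55614514°
convergence γ = 2.81680730°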